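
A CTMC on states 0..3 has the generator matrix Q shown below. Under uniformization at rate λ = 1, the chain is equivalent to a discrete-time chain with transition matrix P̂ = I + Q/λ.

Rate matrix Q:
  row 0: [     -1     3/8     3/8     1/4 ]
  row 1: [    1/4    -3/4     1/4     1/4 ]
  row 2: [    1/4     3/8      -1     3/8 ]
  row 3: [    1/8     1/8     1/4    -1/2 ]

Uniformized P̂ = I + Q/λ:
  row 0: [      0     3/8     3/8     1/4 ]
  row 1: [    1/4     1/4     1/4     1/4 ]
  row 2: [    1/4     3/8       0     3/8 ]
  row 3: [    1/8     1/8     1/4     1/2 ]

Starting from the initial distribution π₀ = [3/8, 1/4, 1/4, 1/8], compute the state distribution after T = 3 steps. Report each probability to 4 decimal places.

t=0: π = [0.3750, 0.2500, 0.2500, 0.1250]
t=1: π = [0.1406, 0.3125, 0.2344, 0.3125]
t=2: π = [0.1758, 0.2578, 0.2090, 0.3574]
t=3: π = [0.1614, 0.2534, 0.2197, 0.3655]

π = [0.1614, 0.2534, 0.2197, 0.3655]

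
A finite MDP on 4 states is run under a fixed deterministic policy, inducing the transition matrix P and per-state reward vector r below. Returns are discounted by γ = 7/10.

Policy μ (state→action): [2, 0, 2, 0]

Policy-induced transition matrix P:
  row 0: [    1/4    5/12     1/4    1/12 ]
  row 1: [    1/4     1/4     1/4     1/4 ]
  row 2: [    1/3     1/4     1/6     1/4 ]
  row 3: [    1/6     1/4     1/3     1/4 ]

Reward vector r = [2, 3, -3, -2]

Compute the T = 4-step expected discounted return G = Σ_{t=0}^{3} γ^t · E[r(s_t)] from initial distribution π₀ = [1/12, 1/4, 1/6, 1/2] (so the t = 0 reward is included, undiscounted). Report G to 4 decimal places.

G = -0.4554

t=0: π = [0.0833, 0.2500, 0.1667, 0.5000], E[r] = -0.5833, γ^t·E[r] = -0.583333, running G = -0.583333
t=1: π = [0.2222, 0.2639, 0.2778, 0.2361], E[r] = -0.0694, γ^t·E[r] = -0.048611, running G = -0.631944
t=2: π = [0.2535, 0.2870, 0.2465, 0.2130], E[r] = 0.2025, γ^t·E[r] = 0.099248, running G = -0.532697
t=3: π = [0.2528, 0.2922, 0.2472, 0.2078], E[r] = 0.2252, γ^t·E[r] = 0.077248, running G = -0.455449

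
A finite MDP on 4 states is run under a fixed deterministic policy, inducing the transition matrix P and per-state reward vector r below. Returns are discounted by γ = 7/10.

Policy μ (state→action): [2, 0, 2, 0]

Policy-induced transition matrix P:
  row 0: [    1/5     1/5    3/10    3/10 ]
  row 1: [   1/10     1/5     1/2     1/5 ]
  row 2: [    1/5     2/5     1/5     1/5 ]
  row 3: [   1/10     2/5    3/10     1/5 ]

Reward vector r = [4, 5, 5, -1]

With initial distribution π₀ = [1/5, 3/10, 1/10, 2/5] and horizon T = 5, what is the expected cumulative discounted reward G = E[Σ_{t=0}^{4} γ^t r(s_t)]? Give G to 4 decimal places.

t=0: π = [0.2000, 0.3000, 0.1000, 0.4000], E[r] = 2.4000, γ^t·E[r] = 2.400000, running G = 2.400000
t=1: π = [0.1300, 0.3000, 0.3500, 0.2200], E[r] = 3.5500, γ^t·E[r] = 2.485000, running G = 4.885000
t=2: π = [0.1480, 0.3140, 0.3250, 0.2130], E[r] = 3.5740, γ^t·E[r] = 1.751260, running G = 6.636260
t=3: π = [0.1473, 0.3076, 0.3303, 0.2148], E[r] = 3.5639, γ^t·E[r] = 1.222418, running G = 7.858678
t=4: π = [0.1478, 0.3090, 0.3285, 0.2147], E[r] = 3.5639, γ^t·E[r] = 0.855683, running G = 8.714360

G = 8.7144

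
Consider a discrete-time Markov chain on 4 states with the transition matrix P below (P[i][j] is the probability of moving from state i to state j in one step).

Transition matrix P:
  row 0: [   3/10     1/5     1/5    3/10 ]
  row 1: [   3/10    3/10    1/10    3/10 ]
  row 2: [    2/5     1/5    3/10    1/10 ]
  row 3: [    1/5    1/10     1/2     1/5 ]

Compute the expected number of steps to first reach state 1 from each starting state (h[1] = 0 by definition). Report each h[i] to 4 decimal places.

h = [5.6150, 0.0000, 5.5080, 6.0963]

First-step conditioning: h[1] = 0; for i ≠ 1, h[i] = 1 + Σ_k P[i][k]·h[k].
  h[0] = 1 + 3/10·h[0] + 1/5·h[2] + 3/10·h[3]
  h[2] = 1 + 2/5·h[0] + 3/10·h[2] + 1/10·h[3]
  h[3] = 1 + 1/5·h[0] + 1/2·h[2] + 1/5·h[3]
Solving the 3×3 linear system over states ≠ 1 gives exactly h = [1050/187, 0, 1030/187, 1140/187] (h[1] = 0 is the target).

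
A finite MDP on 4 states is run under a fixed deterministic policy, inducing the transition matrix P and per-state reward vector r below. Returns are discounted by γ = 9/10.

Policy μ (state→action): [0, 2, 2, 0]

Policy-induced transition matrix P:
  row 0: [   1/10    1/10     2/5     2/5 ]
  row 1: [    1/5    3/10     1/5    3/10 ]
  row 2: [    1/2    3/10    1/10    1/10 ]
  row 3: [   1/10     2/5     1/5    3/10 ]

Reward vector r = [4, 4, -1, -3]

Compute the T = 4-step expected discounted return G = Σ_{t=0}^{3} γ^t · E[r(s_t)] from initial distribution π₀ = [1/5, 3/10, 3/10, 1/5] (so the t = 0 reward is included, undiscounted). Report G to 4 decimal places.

G = 3.5355

t=0: π = [0.2000, 0.3000, 0.3000, 0.2000], E[r] = 1.1000, γ^t·E[r] = 1.100000, running G = 1.100000
t=1: π = [0.2500, 0.2800, 0.2100, 0.2600], E[r] = 1.1300, γ^t·E[r] = 1.017000, running G = 2.117000
t=2: π = [0.2120, 0.2760, 0.2290, 0.2830], E[r] = 0.8740, γ^t·E[r] = 0.707940, running G = 2.824940
t=3: π = [0.2192, 0.2859, 0.2195, 0.2754], E[r] = 0.9747, γ^t·E[r] = 0.710556, running G = 3.535496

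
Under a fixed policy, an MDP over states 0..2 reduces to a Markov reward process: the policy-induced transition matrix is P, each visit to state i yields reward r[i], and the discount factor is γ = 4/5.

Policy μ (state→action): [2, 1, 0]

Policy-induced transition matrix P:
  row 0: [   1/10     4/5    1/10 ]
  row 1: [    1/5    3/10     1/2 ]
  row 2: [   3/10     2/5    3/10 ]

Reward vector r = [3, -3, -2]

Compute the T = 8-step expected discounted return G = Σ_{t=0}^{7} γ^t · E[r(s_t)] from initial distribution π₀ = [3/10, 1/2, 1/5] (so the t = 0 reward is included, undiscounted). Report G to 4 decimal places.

G = -5.4486

t=0: π = [0.3000, 0.5000, 0.2000], E[r] = -1.0000, γ^t·E[r] = -1.000000, running G = -1.000000
t=1: π = [0.1900, 0.4700, 0.3400], E[r] = -1.5200, γ^t·E[r] = -1.216000, running G = -2.216000
t=2: π = [0.2150, 0.4290, 0.3560], E[r] = -1.3540, γ^t·E[r] = -0.866560, running G = -3.082560
t=3: π = [0.2141, 0.4431, 0.3428], E[r] = -1.3726, γ^t·E[r] = -0.702771, running G = -3.785331
t=4: π = [0.2129, 0.4413, 0.3458], E[r] = -1.3770, γ^t·E[r] = -0.564011, running G = -4.349342
t=5: π = [0.2133, 0.4410, 0.3457], E[r] = -1.3746, γ^t·E[r] = -0.450413, running G = -4.799755
t=6: π = [0.2132, 0.4412, 0.3455], E[r] = -1.3750, γ^t·E[r] = -0.360452, running G = -5.160207
t=7: π = [0.2132, 0.4412, 0.3456], E[r] = -1.3750, γ^t·E[r] = -0.288363, running G = -5.448570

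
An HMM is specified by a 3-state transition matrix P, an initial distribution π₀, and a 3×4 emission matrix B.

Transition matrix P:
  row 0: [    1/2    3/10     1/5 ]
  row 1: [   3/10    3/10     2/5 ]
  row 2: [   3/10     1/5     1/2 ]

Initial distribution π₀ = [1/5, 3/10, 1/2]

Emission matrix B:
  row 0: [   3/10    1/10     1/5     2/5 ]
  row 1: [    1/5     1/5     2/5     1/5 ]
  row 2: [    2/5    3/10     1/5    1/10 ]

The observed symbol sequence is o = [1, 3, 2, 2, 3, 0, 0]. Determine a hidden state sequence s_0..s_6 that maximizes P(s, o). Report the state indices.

t=0: δ = [2.000e-02, 6.000e-02, 1.500e-01]  (obs o_0=1)
t=1: δ = [1.800e-02, 6.000e-03, 7.500e-03]  ψ = [2, 2, 2]  (obs o_1=3)
t=2: δ = [1.800e-03, 2.160e-03, 7.500e-04]  ψ = [0, 0, 2]  (obs o_2=2)
t=3: δ = [1.800e-04, 2.592e-04, 1.728e-04]  ψ = [0, 1, 1]  (obs o_3=2)
t=4: δ = [3.600e-05, 1.555e-05, 1.037e-05]  ψ = [0, 1, 1]  (obs o_4=3)
t=5: δ = [5.400e-06, 2.160e-06, 2.880e-06]  ψ = [0, 0, 0]  (obs o_5=0)
t=6: δ = [8.100e-07, 3.240e-07, 5.760e-07]  ψ = [0, 0, 2]  (obs o_6=0)
backtrack: best end state = 0; path = [2, 0, 0, 0, 0, 0, 0]

path = [2, 0, 0, 0, 0, 0, 0]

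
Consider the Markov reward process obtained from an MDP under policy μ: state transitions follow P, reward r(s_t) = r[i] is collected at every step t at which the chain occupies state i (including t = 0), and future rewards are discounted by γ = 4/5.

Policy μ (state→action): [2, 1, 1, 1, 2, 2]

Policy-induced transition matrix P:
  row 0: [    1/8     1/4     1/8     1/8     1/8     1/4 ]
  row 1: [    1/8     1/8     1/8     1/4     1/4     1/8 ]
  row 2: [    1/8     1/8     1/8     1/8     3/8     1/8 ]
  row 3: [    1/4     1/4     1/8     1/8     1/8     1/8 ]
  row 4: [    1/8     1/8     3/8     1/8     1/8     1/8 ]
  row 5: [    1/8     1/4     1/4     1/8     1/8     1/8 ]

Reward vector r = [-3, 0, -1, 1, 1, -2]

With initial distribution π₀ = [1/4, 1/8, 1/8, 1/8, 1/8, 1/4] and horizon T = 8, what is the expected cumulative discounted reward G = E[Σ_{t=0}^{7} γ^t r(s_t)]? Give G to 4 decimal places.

G = -2.9399

t=0: π = [0.2500, 0.1250, 0.1250, 0.1250, 0.1250, 0.2500], E[r] = -1.1250, γ^t·E[r] = -1.125000, running G = -1.125000
t=1: π = [0.1406, 0.2031, 0.1875, 0.1406, 0.1719, 0.1563], E[r] = -0.6094, γ^t·E[r] = -0.487500, running G = -1.612500
t=2: π = [0.1426, 0.1797, 0.1875, 0.1504, 0.1973, 0.1426], E[r] = -0.5527, γ^t·E[r] = -0.353750, running G = -1.966250
t=3: π = [0.1438, 0.1794, 0.1921, 0.1475, 0.1943, 0.1428], E[r] = -0.5674, γ^t·E[r] = -0.290500, running G = -2.256750
t=4: π = [0.1434, 0.1793, 0.1914, 0.1474, 0.1955, 0.1430], E[r] = -0.5648, γ^t·E[r] = -0.231338, running G = -2.488088
t=5: π = [0.1434, 0.1792, 0.1917, 0.1474, 0.1953, 0.1429], E[r] = -0.5652, γ^t·E[r] = -0.185208, running G = -2.673295
t=6: π = [0.1434, 0.1792, 0.1917, 0.1474, 0.1953, 0.1429], E[r] = -0.5651, γ^t·E[r] = -0.148131, running G = -2.821426
t=7: π = [0.1434, 0.1792, 0.1917, 0.1474, 0.1953, 0.1429], E[r] = -0.5651, γ^t·E[r] = -0.118512, running G = -2.939938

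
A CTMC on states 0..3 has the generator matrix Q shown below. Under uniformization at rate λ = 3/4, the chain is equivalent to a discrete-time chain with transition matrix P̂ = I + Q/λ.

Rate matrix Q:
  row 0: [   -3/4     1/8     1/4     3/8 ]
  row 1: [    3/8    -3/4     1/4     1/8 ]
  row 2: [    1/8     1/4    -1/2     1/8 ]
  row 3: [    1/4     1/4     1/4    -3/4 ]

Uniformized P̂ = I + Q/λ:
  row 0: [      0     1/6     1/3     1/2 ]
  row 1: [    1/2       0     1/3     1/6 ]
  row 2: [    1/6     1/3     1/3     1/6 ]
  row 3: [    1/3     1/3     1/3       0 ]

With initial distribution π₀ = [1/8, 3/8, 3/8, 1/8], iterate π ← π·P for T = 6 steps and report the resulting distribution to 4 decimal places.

π = [0.2360, 0.2201, 0.3333, 0.2106]

t=0: π = [0.1250, 0.3750, 0.3750, 0.1250]
t=1: π = [0.2917, 0.1875, 0.3333, 0.1875]
t=2: π = [0.2118, 0.2222, 0.3333, 0.2326]
t=3: π = [0.2442, 0.2240, 0.3333, 0.1985]
t=4: π = [0.2337, 0.2180, 0.3333, 0.2150]
t=5: π = [0.2362, 0.2217, 0.3333, 0.2087]
t=6: π = [0.2360, 0.2201, 0.3333, 0.2106]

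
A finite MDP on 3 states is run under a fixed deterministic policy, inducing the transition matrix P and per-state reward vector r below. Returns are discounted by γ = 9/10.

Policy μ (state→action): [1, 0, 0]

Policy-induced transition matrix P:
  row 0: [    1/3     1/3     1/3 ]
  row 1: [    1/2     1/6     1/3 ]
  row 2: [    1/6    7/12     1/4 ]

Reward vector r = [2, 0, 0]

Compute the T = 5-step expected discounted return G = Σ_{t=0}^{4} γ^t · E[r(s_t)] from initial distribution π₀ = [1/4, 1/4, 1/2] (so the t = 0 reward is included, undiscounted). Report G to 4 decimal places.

t=0: π = [0.2500, 0.2500, 0.5000], E[r] = 0.5000, γ^t·E[r] = 0.500000, running G = 0.500000
t=1: π = [0.2917, 0.4167, 0.2917], E[r] = 0.5833, γ^t·E[r] = 0.525000, running G = 1.025000
t=2: π = [0.3542, 0.3368, 0.3090], E[r] = 0.7083, γ^t·E[r] = 0.573750, running G = 1.598750
t=3: π = [0.3380, 0.3545, 0.3076], E[r] = 0.6759, γ^t·E[r] = 0.492750, running G = 2.091500
t=4: π = [0.3411, 0.3512, 0.3077], E[r] = 0.6823, γ^t·E[r] = 0.447652, running G = 2.539152

G = 2.5392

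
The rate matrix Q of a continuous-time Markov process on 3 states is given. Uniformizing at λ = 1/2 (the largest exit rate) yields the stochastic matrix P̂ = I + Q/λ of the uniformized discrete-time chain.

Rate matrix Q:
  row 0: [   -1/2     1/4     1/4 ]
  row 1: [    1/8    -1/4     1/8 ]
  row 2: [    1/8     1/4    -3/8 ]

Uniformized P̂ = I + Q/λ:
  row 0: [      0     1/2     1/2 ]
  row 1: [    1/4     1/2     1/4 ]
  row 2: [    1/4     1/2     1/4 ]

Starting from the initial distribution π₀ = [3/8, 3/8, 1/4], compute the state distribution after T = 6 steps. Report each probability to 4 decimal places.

π = [0.2000, 0.5000, 0.3000]

t=0: π = [0.3750, 0.3750, 0.2500]
t=1: π = [0.1563, 0.5000, 0.3438]
t=2: π = [0.2109, 0.5000, 0.2891]
t=3: π = [0.1973, 0.5000, 0.3027]
t=4: π = [0.2007, 0.5000, 0.2993]
t=5: π = [0.1998, 0.5000, 0.3002]
t=6: π = [0.2000, 0.5000, 0.3000]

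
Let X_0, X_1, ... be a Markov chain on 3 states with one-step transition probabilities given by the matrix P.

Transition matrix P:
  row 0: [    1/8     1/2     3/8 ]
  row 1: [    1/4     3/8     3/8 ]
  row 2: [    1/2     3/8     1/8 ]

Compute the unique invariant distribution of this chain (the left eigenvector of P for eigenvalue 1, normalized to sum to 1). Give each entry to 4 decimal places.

Balance equations π_j = Σ_i π_i·P[i][j]:
  π_0 = 1/8·π_0 + 1/4·π_1 + 1/2·π_2
  π_1 = 1/2·π_0 + 3/8·π_1 + 3/8·π_2
  normalize: π_0 + π_1 + π_2 = 1
Solving the linear system gives exactly π = [13/45, 37/90, 3/10].

π = [0.2889, 0.4111, 0.3000]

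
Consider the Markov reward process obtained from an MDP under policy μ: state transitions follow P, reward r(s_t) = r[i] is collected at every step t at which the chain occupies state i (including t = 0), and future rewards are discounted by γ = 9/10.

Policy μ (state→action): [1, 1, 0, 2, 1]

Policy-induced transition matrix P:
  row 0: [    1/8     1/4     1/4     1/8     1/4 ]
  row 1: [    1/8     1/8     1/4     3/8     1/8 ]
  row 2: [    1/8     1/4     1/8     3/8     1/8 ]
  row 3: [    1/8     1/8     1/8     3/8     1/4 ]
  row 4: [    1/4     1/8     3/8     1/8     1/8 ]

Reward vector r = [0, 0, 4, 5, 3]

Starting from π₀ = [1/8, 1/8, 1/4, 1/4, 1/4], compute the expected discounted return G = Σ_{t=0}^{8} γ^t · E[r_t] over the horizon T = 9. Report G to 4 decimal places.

G = 17.5345

t=0: π = [0.1250, 0.1250, 0.2500, 0.2500, 0.2500], E[r] = 3.0000, γ^t·E[r] = 3.000000, running G = 3.000000
t=1: π = [0.1563, 0.1719, 0.2188, 0.2813, 0.1719], E[r] = 2.7969, γ^t·E[r] = 2.517188, running G = 5.517188
t=2: π = [0.1465, 0.1719, 0.2090, 0.2930, 0.1797], E[r] = 2.8398, γ^t·E[r] = 2.300273, running G = 7.817461
t=3: π = [0.1475, 0.1694, 0.2097, 0.2935, 0.1799], E[r] = 2.8459, γ^t·E[r] = 2.074696, running G = 9.892156
t=4: π = [0.1475, 0.1696, 0.2096, 0.2932, 0.1801], E[r] = 2.8445, γ^t·E[r] = 1.866265, running G = 11.758421
t=5: π = [0.1475, 0.1696, 0.2097, 0.2931, 0.1801], E[r] = 2.8444, γ^t·E[r] = 1.679600, running G = 13.438022
t=6: π = [0.1475, 0.1696, 0.2097, 0.2931, 0.1801], E[r] = 2.8444, γ^t·E[r] = 1.511626, running G = 14.949648
t=7: π = [0.1475, 0.1696, 0.2097, 0.2931, 0.1801], E[r] = 2.8444, γ^t·E[r] = 1.360468, running G = 16.310116
t=8: π = [0.1475, 0.1696, 0.2097, 0.2931, 0.1801], E[r] = 2.8444, γ^t·E[r] = 1.224422, running G = 17.534538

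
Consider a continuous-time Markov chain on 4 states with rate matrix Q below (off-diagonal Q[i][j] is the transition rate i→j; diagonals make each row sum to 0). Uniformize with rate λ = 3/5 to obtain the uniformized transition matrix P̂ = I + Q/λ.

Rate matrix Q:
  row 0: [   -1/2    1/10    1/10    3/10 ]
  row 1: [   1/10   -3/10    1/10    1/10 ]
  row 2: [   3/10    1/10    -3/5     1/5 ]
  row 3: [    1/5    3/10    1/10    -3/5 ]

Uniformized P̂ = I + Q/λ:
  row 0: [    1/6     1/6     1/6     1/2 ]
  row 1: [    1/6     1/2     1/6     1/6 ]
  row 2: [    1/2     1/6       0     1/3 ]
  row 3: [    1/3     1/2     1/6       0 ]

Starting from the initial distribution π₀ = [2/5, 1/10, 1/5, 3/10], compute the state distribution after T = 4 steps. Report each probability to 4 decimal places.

π = [0.2538, 0.3677, 0.1429, 0.2356]

t=0: π = [0.4000, 0.1000, 0.2000, 0.3000]
t=1: π = [0.2833, 0.3000, 0.1333, 0.2833]
t=2: π = [0.2583, 0.3611, 0.1444, 0.2361]
t=3: π = [0.2542, 0.3657, 0.1426, 0.2375]
t=4: π = [0.2538, 0.3677, 0.1429, 0.2356]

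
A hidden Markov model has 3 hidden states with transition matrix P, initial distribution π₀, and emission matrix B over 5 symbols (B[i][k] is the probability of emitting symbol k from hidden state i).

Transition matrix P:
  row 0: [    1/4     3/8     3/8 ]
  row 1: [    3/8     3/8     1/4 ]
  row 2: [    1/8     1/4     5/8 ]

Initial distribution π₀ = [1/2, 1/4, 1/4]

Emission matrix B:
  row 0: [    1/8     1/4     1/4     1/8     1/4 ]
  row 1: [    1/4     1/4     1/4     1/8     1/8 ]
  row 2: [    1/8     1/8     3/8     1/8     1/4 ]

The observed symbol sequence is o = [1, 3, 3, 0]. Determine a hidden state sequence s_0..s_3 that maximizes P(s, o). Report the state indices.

path = [0, 2, 2, 2]

t=0: δ = [1.250e-01, 6.250e-02, 3.125e-02]  (obs o_0=1)
t=1: δ = [3.906e-03, 5.859e-03, 5.859e-03]  ψ = [0, 0, 0]  (obs o_1=3)
t=2: δ = [2.747e-04, 2.747e-04, 4.578e-04]  ψ = [1, 1, 2]  (obs o_2=3)
t=3: δ = [1.287e-05, 2.861e-05, 3.576e-05]  ψ = [1, 2, 2]  (obs o_3=0)
backtrack: best end state = 2; path = [0, 2, 2, 2]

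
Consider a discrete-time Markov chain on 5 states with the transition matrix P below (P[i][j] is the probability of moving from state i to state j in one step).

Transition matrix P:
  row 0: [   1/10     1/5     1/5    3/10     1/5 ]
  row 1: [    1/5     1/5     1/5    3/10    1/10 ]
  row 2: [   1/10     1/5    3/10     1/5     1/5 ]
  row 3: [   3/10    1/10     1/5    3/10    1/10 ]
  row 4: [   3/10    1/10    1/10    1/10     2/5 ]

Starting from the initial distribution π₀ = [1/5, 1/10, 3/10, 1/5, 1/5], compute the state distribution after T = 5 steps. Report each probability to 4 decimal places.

π = [0.2037, 0.1560, 0.1999, 0.2399, 0.2006]

t=0: π = [0.2000, 0.1000, 0.3000, 0.2000, 0.2000]
t=1: π = [0.1900, 0.1600, 0.2100, 0.2300, 0.2100]
t=2: π = [0.2040, 0.1560, 0.2000, 0.2370, 0.2030]
t=3: π = [0.2036, 0.1560, 0.1997, 0.2394, 0.2013]
t=4: π = [0.2037, 0.1559, 0.1998, 0.2398, 0.2007]
t=5: π = [0.2037, 0.1560, 0.1999, 0.2399, 0.2006]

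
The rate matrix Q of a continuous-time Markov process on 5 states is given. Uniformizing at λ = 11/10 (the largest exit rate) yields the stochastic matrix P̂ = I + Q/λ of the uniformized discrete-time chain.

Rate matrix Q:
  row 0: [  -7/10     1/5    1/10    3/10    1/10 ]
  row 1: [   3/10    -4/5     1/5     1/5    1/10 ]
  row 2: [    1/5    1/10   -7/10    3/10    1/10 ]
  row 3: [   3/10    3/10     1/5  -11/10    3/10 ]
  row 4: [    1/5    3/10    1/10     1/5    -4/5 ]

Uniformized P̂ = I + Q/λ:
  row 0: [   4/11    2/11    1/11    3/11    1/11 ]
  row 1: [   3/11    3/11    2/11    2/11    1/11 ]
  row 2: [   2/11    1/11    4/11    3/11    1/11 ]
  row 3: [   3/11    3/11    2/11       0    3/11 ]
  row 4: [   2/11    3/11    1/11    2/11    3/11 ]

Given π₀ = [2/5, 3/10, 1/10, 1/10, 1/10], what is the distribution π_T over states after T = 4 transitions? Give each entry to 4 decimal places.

π = [0.2674, 0.2166, 0.1753, 0.1877, 0.1529]

t=0: π = [0.4000, 0.3000, 0.1000, 0.1000, 0.1000]
t=1: π = [0.2909, 0.2182, 0.1545, 0.2091, 0.1273]
t=2: π = [0.2736, 0.2182, 0.1719, 0.1843, 0.1521]
t=3: π = [0.2681, 0.2166, 0.1744, 0.1888, 0.1521]
t=4: π = [0.2674, 0.2166, 0.1753, 0.1877, 0.1529]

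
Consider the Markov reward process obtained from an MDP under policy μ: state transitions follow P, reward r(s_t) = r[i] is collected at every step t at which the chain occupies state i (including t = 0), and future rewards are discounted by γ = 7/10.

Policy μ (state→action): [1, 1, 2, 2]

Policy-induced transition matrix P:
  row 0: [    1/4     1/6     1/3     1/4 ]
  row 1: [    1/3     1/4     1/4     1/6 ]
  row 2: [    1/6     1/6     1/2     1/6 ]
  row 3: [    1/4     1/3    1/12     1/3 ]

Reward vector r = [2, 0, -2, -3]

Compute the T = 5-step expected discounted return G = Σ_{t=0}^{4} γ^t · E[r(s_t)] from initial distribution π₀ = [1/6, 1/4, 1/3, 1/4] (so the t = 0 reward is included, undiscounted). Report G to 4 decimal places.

G = -2.5026

t=0: π = [0.1667, 0.2500, 0.3333, 0.2500], E[r] = -1.0833, γ^t·E[r] = -1.083333, running G = -1.083333
t=1: π = [0.2431, 0.2292, 0.3056, 0.2222], E[r] = -0.7917, γ^t·E[r] = -0.554167, running G = -1.637500
t=2: π = [0.2436, 0.2228, 0.3096, 0.2240], E[r] = -0.8038, γ^t·E[r] = -0.393872, running G = -2.031372
t=3: π = [0.2428, 0.2226, 0.3104, 0.2243], E[r] = -0.8081, γ^t·E[r] = -0.277182, running G = -2.308554
t=4: π = [0.2427, 0.2226, 0.3104, 0.2243], E[r] = -0.8084, γ^t·E[r] = -0.194087, running G = -2.502641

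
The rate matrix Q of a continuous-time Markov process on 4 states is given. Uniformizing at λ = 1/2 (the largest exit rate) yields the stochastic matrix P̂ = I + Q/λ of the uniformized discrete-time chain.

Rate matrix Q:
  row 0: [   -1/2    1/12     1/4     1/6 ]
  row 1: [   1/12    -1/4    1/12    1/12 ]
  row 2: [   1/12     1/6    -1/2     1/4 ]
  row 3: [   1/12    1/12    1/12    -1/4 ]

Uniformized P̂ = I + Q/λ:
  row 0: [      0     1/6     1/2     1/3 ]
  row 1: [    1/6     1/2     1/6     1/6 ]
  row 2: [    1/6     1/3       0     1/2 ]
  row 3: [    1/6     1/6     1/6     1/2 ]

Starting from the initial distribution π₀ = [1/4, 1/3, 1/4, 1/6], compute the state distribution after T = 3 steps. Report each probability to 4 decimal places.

π = [0.1424, 0.2982, 0.1863, 0.3731]

t=0: π = [0.2500, 0.3333, 0.2500, 0.1667]
t=1: π = [0.1250, 0.3194, 0.2083, 0.3472]
t=2: π = [0.1458, 0.3079, 0.1736, 0.3727]
t=3: π = [0.1424, 0.2982, 0.1863, 0.3731]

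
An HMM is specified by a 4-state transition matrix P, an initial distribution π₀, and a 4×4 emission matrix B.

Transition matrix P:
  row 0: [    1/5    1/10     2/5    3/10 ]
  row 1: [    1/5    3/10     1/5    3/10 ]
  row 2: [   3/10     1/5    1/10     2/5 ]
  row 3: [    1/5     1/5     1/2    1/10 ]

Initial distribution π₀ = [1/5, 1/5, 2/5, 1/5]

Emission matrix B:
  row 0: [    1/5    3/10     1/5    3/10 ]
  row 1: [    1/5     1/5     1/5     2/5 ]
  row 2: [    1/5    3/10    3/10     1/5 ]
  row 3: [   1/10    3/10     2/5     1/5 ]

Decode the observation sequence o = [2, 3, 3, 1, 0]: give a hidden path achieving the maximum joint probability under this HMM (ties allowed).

t=0: δ = [4.000e-02, 4.000e-02, 1.200e-01, 8.000e-02]  (obs o_0=2)
t=1: δ = [1.080e-02, 9.600e-03, 8.000e-03, 9.600e-03]  ψ = [2, 2, 3, 2]  (obs o_1=3)
t=2: δ = [7.200e-04, 1.152e-03, 9.600e-04, 6.480e-04]  ψ = [2, 1, 3, 0]  (obs o_2=3)
t=3: δ = [8.640e-05, 6.912e-05, 9.720e-05, 1.152e-04]  ψ = [2, 1, 3, 2]  (obs o_3=1)
t=4: δ = [5.832e-06, 4.608e-06, 1.152e-05, 3.888e-06]  ψ = [2, 3, 3, 2]  (obs o_4=0)
backtrack: best end state = 2; path = [2, 3, 2, 3, 2]

path = [2, 3, 2, 3, 2]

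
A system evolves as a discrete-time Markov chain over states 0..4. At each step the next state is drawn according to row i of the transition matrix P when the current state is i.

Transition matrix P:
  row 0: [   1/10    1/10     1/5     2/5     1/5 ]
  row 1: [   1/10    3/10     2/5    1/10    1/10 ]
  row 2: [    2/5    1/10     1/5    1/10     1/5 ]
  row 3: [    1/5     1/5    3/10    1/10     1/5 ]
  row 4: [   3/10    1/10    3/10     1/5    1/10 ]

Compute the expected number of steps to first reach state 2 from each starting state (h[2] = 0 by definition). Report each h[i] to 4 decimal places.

First-step conditioning: h[2] = 0; for i ≠ 2, h[i] = 1 + Σ_k P[i][k]·h[k].
  h[0] = 1 + 1/10·h[0] + 1/10·h[1] + 2/5·h[3] + 1/5·h[4]
  h[1] = 1 + 1/10·h[0] + 3/10·h[1] + 1/10·h[3] + 1/10·h[4]
  h[3] = 1 + 1/5·h[0] + 1/5·h[1] + 1/10·h[3] + 1/5·h[4]
  h[4] = 1 + 3/10·h[0] + 1/10·h[1] + 1/5·h[3] + 1/10·h[4]
Solving the 4×4 linear system over states ≠ 2 gives exactly h = [5875/1601, 4665/1601, 0, 5330/1601, 5440/1601] (h[2] = 0 is the target).

h = [3.6696, 2.9138, 0.0000, 3.3292, 3.3979]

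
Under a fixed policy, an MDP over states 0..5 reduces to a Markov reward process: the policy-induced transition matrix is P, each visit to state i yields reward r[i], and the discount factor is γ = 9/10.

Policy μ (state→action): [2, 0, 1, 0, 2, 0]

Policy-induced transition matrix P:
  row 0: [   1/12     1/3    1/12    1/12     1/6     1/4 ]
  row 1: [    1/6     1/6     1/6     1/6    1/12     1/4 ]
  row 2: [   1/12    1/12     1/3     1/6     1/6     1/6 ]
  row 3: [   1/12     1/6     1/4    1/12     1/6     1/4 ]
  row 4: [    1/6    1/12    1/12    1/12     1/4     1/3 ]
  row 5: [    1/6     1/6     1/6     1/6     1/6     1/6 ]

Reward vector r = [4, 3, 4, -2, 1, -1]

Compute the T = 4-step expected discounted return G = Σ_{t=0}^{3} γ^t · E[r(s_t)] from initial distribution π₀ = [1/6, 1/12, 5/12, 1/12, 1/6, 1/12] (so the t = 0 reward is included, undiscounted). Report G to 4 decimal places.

t=0: π = [0.1667, 0.0833, 0.4167, 0.0833, 0.1667, 0.0833], E[r] = 2.5000, γ^t·E[r] = 2.500000, running G = 2.500000
t=1: π = [0.1111, 0.1458, 0.2153, 0.1319, 0.1736, 0.2222], E[r] = 1.4306, γ^t·E[r] = 1.287500, running G = 3.787500
t=2: π = [0.1285, 0.1528, 0.1898, 0.1319, 0.1690, 0.2280], E[r] = 1.4086, γ^t·E[r] = 1.140938, running G = 4.928438
t=3: π = [0.1291, 0.1582, 0.1845, 0.1309, 0.1680, 0.2293], E[r] = 1.4062, γ^t·E[r] = 1.025086, running G = 5.953523

G = 5.9535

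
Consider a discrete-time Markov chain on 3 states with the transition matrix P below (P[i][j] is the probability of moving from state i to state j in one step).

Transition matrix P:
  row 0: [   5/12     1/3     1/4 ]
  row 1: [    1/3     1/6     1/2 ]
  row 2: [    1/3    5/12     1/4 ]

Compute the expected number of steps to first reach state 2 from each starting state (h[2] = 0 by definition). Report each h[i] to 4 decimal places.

First-step conditioning: h[2] = 0; for i ≠ 2, h[i] = 1 + Σ_k P[i][k]·h[k].
  h[0] = 1 + 5/12·h[0] + 1/3·h[1]
  h[1] = 1 + 1/3·h[0] + 1/6·h[1]
Solving the 2×2 linear system over states ≠ 2 gives exactly h = [28/9, 22/9, 0] (h[2] = 0 is the target).

h = [3.1111, 2.4444, 0.0000]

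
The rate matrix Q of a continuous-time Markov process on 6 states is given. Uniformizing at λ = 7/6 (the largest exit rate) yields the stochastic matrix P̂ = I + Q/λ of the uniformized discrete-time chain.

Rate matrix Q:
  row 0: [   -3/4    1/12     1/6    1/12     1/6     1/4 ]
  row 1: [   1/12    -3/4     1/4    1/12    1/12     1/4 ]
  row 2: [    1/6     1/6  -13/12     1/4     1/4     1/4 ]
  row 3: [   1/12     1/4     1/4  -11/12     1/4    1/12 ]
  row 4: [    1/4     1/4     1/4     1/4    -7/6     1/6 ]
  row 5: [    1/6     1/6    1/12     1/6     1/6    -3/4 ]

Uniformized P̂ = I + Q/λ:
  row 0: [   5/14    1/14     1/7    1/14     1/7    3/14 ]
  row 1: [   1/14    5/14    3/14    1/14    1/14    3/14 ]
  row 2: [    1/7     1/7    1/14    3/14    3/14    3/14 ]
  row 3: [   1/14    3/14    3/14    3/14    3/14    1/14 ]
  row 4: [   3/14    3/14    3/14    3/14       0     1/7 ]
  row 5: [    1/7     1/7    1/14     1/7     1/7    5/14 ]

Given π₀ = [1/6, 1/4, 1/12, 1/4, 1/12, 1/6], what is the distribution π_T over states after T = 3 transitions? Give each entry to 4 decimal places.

π = [0.1616, 0.1936, 0.1509, 0.1482, 0.1317, 0.2140]

t=0: π = [0.1667, 0.2500, 0.0833, 0.2500, 0.0833, 0.1667]
t=1: π = [0.1488, 0.2083, 0.1667, 0.1429, 0.1369, 0.1964]
t=2: π = [0.1594, 0.1969, 0.1518, 0.1492, 0.1305, 0.2122]
t=3: π = [0.1616, 0.1936, 0.1509, 0.1482, 0.1317, 0.2140]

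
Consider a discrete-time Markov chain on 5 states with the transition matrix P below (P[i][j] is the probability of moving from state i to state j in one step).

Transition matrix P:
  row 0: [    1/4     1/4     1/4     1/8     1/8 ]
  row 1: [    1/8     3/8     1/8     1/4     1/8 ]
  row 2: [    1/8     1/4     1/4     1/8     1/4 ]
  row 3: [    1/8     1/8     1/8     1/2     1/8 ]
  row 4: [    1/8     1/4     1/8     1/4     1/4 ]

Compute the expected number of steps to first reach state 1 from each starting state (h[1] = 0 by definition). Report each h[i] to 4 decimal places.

h = [4.5307, 0.0000, 4.5465, 5.4337, 4.6574]

First-step conditioning: h[1] = 0; for i ≠ 1, h[i] = 1 + Σ_k P[i][k]·h[k].
  h[0] = 1 + 1/4·h[0] + 1/4·h[2] + 1/8·h[3] + 1/8·h[4]
  h[2] = 1 + 1/8·h[0] + 1/4·h[2] + 1/8·h[3] + 1/4·h[4]
  h[3] = 1 + 1/8·h[0] + 1/8·h[2] + 1/2·h[3] + 1/8·h[4]
  h[4] = 1 + 1/8·h[0] + 1/8·h[2] + 1/4·h[3] + 1/4·h[4]
Solving the 4×4 linear system over states ≠ 1 gives exactly h = [2288/505, 0, 2296/505, 2744/505, 2352/505] (h[1] = 0 is the target).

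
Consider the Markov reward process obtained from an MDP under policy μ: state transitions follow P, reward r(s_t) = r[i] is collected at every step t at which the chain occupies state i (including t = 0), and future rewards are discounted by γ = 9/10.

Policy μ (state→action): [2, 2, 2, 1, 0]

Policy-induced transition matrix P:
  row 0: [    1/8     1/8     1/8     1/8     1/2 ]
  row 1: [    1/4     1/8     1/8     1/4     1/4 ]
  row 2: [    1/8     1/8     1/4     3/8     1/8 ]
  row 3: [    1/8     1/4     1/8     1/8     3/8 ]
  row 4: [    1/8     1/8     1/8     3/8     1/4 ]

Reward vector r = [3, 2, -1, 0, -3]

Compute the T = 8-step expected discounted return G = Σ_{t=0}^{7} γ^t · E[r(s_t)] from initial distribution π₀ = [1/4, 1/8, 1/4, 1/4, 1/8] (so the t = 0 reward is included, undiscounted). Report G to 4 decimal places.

t=0: π = [0.2500, 0.1250, 0.2500, 0.2500, 0.1250], E[r] = 0.3750, γ^t·E[r] = 0.375000, running G = 0.375000
t=1: π = [0.1406, 0.1563, 0.1563, 0.2344, 0.3125], E[r] = -0.3594, γ^t·E[r] = -0.323438, running G = 0.051563
t=2: π = [0.1445, 0.1543, 0.1445, 0.2617, 0.2949], E[r] = -0.2871, γ^t·E[r] = -0.232559, running G = -0.180996
t=3: π = [0.1443, 0.1577, 0.1431, 0.2542, 0.3008], E[r] = -0.2971, γ^t·E[r] = -0.216600, running G = -0.397596
t=4: π = [0.1447, 0.1568, 0.1429, 0.2557, 0.3000], E[r] = -0.2951, γ^t·E[r] = -0.193598, running G = -0.591194
t=5: π = [0.1446, 0.1570, 0.1429, 0.2553, 0.3003], E[r] = -0.2960, γ^t·E[r] = -0.174777, running G = -0.765971
t=6: π = [0.1446, 0.1569, 0.1429, 0.2554, 0.3002], E[r] = -0.2958, γ^t·E[r] = -0.157193, running G = -0.923164
t=7: π = [0.1446, 0.1569, 0.1429, 0.2554, 0.3002], E[r] = -0.2958, γ^t·E[r] = -0.141496, running G = -1.064660

G = -1.0647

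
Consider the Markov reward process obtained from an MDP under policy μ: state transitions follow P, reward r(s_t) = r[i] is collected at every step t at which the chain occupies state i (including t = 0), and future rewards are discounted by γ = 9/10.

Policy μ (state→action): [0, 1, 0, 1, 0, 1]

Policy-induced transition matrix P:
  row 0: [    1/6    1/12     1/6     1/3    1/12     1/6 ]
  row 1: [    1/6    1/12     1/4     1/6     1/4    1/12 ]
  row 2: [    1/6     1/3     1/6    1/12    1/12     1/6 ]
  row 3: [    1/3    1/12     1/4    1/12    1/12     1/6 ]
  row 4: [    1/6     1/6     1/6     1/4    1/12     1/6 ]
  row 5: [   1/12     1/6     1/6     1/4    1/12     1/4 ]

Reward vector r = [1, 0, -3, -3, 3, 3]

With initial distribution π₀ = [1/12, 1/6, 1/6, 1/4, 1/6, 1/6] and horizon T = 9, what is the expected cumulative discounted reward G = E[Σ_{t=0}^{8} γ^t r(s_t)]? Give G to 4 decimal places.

G = -0.8351

t=0: π = [0.0833, 0.1667, 0.1667, 0.2500, 0.1667, 0.1667], E[r] = -0.1667, γ^t·E[r] = -0.166667, running G = -0.166667
t=1: π = [0.1944, 0.1528, 0.2014, 0.1736, 0.1111, 0.1667], E[r] = -0.0972, γ^t·E[r] = -0.087500, running G = -0.254167
t=2: π = [0.1817, 0.1568, 0.1939, 0.1910, 0.1088, 0.1678], E[r] = -0.1429, γ^t·E[r] = -0.115781, running G = -0.369948
t=3: π = [0.1845, 0.1549, 0.1957, 0.1879, 0.1095, 0.1676], E[r] = -0.1351, γ^t·E[r] = -0.098473, running G = -0.468421
t=4: π = [0.1840, 0.1553, 0.1952, 0.1885, 0.1091, 0.1677], E[r] = -0.1367, γ^t·E[r] = -0.089680, running G = -0.558101
t=5: π = [0.1841, 0.1552, 0.1953, 0.1884, 0.1092, 0.1677], E[r] = -0.1364, γ^t·E[r] = -0.080529, running G = -0.638630
t=6: π = [0.1841, 0.1552, 0.1953, 0.1884, 0.1092, 0.1677], E[r] = -0.1364, γ^t·E[r] = -0.072507, running G = -0.711137
t=7: π = [0.1841, 0.1552, 0.1953, 0.1884, 0.1092, 0.1677], E[r] = -0.1364, γ^t·E[r] = -0.065251, running G = -0.776388
t=8: π = [0.1841, 0.1552, 0.1953, 0.1884, 0.1092, 0.1677], E[r] = -0.1364, γ^t·E[r] = -0.058727, running G = -0.835114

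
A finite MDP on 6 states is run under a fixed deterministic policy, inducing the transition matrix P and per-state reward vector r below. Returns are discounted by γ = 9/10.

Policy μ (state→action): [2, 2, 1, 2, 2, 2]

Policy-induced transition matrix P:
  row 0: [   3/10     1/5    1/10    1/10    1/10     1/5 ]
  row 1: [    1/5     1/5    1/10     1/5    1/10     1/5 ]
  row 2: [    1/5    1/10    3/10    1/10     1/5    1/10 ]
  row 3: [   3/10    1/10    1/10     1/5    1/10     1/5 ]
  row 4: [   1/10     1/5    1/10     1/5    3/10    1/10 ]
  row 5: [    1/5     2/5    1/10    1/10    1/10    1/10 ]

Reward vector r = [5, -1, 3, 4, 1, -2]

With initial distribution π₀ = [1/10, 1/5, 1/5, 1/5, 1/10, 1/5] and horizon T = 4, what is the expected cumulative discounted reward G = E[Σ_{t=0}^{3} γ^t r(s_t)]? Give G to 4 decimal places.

G = 5.6265

t=0: π = [0.1000, 0.2000, 0.2000, 0.2000, 0.1000, 0.2000], E[r] = 1.4000, γ^t·E[r] = 1.400000, running G = 1.400000
t=1: π = [0.2200, 0.2000, 0.1400, 0.1500, 0.1400, 0.1500], E[r] = 1.7600, γ^t·E[r] = 1.584000, running G = 2.984000
t=2: π = [0.2230, 0.2010, 0.1280, 0.1490, 0.1420, 0.1570], E[r] = 1.7220, γ^t·E[r] = 1.394820, running G = 4.378820
t=3: π = [0.2230, 0.2037, 0.1256, 0.1492, 0.1412, 0.1573], E[r] = 1.7115, γ^t·E[r] = 1.247684, running G = 5.626504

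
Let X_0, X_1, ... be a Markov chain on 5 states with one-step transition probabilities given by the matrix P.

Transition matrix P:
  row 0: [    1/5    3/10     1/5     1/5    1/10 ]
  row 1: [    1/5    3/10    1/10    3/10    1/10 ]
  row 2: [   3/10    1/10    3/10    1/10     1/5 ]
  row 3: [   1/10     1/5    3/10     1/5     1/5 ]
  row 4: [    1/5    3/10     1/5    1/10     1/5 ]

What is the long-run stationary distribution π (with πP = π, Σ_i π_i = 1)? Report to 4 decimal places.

π = [0.2030, 0.2380, 0.2165, 0.1866, 0.1559]

Balance equations π_j = Σ_i π_i·P[i][j]:
  π_0 = 1/5·π_0 + 1/5·π_1 + 3/10·π_2 + 1/10·π_3 + 1/5·π_4
  π_1 = 3/10·π_0 + 3/10·π_1 + 1/10·π_2 + 1/5·π_3 + 3/10·π_4
  π_2 = 1/5·π_0 + 1/10·π_1 + 3/10·π_2 + 3/10·π_3 + 1/5·π_4
  π_3 = 1/5·π_0 + 3/10·π_1 + 1/10·π_2 + 1/5·π_3 + 1/10·π_4
  normalize: π_0 + π_1 + π_2 + π_3 + π_4 = 1
Solving the linear system gives exactly π = [556/2739, 652/2739, 593/2739, 511/2739, 427/2739].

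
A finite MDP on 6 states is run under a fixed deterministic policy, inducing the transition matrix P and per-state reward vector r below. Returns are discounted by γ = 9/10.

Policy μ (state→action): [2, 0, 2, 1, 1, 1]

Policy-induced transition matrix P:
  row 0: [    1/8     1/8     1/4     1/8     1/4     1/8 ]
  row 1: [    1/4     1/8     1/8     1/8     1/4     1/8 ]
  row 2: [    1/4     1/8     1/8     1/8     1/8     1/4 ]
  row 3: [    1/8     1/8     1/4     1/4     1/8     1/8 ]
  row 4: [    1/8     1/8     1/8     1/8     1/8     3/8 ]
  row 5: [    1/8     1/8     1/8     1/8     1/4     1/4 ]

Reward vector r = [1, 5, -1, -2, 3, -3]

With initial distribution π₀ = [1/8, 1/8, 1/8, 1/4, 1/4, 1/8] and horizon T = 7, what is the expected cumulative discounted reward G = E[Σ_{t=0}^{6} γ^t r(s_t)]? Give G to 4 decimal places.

t=0: π = [0.1250, 0.1250, 0.1250, 0.2500, 0.2500, 0.1250], E[r] = 0.5000, γ^t·E[r] = 0.500000, running G = 0.500000
t=1: π = [0.1563, 0.1250, 0.1719, 0.1563, 0.1719, 0.2188], E[r] = 0.1563, γ^t·E[r] = 0.140625, running G = 0.640625
t=2: π = [0.1621, 0.1250, 0.1641, 0.1445, 0.1875, 0.2168], E[r] = 0.2461, γ^t·E[r] = 0.199336, running G = 0.839961
t=3: π = [0.1611, 0.1250, 0.1633, 0.1431, 0.1880, 0.2195], E[r] = 0.2422, γ^t·E[r] = 0.176555, running G = 1.016516
t=4: π = [0.1610, 0.1250, 0.1630, 0.1429, 0.1882, 0.2198], E[r] = 0.2423, γ^t·E[r] = 0.158979, running G = 1.175495
t=5: π = [0.1610, 0.1250, 0.1630, 0.1429, 0.1882, 0.2199], E[r] = 0.2423, γ^t·E[r] = 0.143059, running G = 1.318554
t=6: π = [0.1610, 0.1250, 0.1630, 0.1429, 0.1882, 0.2199], E[r] = 0.2423, γ^t·E[r] = 0.128743, running G = 1.447297

G = 1.4473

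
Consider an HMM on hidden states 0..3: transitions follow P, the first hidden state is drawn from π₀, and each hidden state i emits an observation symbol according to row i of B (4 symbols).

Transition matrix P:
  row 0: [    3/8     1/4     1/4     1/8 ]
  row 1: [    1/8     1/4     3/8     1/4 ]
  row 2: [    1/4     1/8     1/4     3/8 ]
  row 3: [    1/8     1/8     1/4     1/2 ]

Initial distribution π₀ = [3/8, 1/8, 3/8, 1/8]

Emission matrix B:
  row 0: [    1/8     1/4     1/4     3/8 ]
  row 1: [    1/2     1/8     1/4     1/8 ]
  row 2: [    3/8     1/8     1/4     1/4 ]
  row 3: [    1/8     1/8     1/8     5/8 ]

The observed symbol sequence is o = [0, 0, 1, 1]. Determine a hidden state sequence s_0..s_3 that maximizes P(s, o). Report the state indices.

path = [2, 2, 0, 0]

t=0: δ = [4.688e-02, 6.250e-02, 1.406e-01, 1.562e-02]  (obs o_0=0)
t=1: δ = [4.395e-03, 8.789e-03, 1.318e-02, 6.592e-03]  ψ = [2, 2, 2, 2]  (obs o_1=0)
t=2: δ = [8.240e-04, 2.747e-04, 4.120e-04, 6.180e-04]  ψ = [2, 1, 1, 2]  (obs o_2=1)
t=3: δ = [7.725e-05, 2.575e-05, 2.575e-05, 3.862e-05]  ψ = [0, 0, 0, 3]  (obs o_3=1)
backtrack: best end state = 0; path = [2, 2, 0, 0]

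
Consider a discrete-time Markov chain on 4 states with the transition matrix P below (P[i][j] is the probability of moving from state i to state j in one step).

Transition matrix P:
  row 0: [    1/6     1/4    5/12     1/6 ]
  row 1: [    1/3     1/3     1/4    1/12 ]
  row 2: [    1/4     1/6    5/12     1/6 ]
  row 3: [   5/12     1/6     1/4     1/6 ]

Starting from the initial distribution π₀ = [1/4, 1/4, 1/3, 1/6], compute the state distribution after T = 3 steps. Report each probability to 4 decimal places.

π = [0.2711, 0.2272, 0.3541, 0.1477]

t=0: π = [0.2500, 0.2500, 0.3333, 0.1667]
t=1: π = [0.2778, 0.2292, 0.3472, 0.1458]
t=2: π = [0.2703, 0.2280, 0.3542, 0.1476]
t=3: π = [0.2711, 0.2272, 0.3541, 0.1477]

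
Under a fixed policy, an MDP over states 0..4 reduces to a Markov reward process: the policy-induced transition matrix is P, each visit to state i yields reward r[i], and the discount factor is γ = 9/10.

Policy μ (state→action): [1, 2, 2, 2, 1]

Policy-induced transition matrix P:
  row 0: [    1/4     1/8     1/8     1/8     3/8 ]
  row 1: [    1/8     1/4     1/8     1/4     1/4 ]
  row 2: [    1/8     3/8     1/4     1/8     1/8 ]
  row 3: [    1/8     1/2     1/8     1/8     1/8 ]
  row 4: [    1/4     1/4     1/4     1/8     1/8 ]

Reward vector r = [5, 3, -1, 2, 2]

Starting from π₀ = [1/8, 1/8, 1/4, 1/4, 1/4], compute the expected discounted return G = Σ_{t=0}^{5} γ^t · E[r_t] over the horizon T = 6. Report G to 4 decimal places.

G = 10.1761

t=0: π = [0.1250, 0.1250, 0.2500, 0.2500, 0.2500], E[r] = 1.7500, γ^t·E[r] = 1.750000, running G = 1.750000
t=1: π = [0.1719, 0.3281, 0.1875, 0.1406, 0.1719], E[r] = 2.2813, γ^t·E[r] = 2.053125, running G = 3.803125
t=2: π = [0.1680, 0.2871, 0.1699, 0.1660, 0.2090], E[r] = 2.2813, γ^t·E[r] = 1.847813, running G = 5.650938
t=3: π = [0.1721, 0.2917, 0.1724, 0.1609, 0.2029], E[r] = 2.2910, γ^t·E[r] = 1.670150, running G = 7.321088
t=4: π = [0.1719, 0.2903, 0.1719, 0.1615, 0.2045], E[r] = 2.2902, γ^t·E[r] = 1.502575, running G = 8.823663
t=5: π = [0.1720, 0.2904, 0.1721, 0.1613, 0.2043], E[r] = 2.2904, γ^t·E[r] = 1.352434, running G = 10.176097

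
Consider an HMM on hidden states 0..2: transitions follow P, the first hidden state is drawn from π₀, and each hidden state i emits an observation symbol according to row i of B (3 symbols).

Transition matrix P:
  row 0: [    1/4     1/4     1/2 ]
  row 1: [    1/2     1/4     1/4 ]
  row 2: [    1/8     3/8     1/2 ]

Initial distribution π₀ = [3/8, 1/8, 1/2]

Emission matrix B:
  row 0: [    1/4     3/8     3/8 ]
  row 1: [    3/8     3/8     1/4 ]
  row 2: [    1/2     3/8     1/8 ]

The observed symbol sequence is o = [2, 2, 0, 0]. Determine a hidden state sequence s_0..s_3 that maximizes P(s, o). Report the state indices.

t=0: δ = [1.406e-01, 3.125e-02, 6.250e-02]  (obs o_0=2)
t=1: δ = [1.318e-02, 8.789e-03, 8.789e-03]  ψ = [0, 0, 0]  (obs o_1=2)
t=2: δ = [1.099e-03, 1.236e-03, 3.296e-03]  ψ = [1, 0, 0]  (obs o_2=0)
t=3: δ = [1.545e-04, 4.635e-04, 8.240e-04]  ψ = [1, 2, 2]  (obs o_3=0)
backtrack: best end state = 2; path = [0, 0, 2, 2]

path = [0, 0, 2, 2]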